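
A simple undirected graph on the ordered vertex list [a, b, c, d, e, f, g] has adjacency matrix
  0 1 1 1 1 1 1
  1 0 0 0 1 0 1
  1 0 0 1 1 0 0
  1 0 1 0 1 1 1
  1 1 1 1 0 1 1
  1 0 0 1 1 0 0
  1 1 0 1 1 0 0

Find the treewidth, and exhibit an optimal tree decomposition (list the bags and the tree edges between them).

The largest bag has 4 vertices, giving width 3; this decomposition certifies tw(G) ≤ 3. On the other hand G contains the 4-clique {a, d, e, g}. A clique must lie in a single bag of any decomposition, so no decomposition can have width below 3. Therefore the treewidth is 3.

Treewidth 3.
Bags: B1 = {a, d, e, f}  B2 = {a, d, e, g}  B3 = {a, b, e, g}  B4 = {a, c, d, e}
Tree: B1–B2, B2–B3, B1–B4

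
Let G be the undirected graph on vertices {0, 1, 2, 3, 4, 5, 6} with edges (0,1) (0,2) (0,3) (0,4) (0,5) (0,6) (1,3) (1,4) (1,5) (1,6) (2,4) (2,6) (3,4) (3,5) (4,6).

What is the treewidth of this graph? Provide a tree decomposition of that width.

Every bag has size at most 4, so the width is 4 − 1 = 3 and tw(G) ≤ 3. For the lower bound, the 4 vertices {0, 1, 3, 4} are pairwise adjacent, and any tree decomposition puts a clique entirely inside one bag — forcing width ≥ 3. The upper and lower bounds meet at 3, so that is the treewidth.

Treewidth 3.
One such decomposition:
Bags: B1 = {0, 1, 3, 4}  B2 = {0, 1, 4, 6}  B3 = {0, 1, 3, 5}  B4 = {0, 2, 4, 6}
Tree: B1–B2, B1–B3, B2–B4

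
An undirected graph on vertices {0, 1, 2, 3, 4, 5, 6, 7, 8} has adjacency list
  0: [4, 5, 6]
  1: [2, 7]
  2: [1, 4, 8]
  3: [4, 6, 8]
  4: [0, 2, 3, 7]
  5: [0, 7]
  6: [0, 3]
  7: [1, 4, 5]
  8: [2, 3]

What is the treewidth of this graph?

A width-3 tree decomposition is:
Bags: B1 = {1, 2, 5, 7}  B2 = {2, 4, 5, 7}  B3 = {0, 2, 4, 5}  B4 = {0, 2, 4, 8}  B5 = {0, 3, 4, 8}  B6 = {0, 3, 6, 8}
Tree: B1–B2, B2–B3, B3–B4, B4–B5, B5–B6
The largest bag has 4 vertices, giving width 3; this decomposition certifies tw(G) ≤ 3. For the lower bound: the 4 vertex sets {1,5,7}, {2}, {4}, {0,3,6,8} are disjoint, each induces a connected subgraph, and every pair is joined by at least one edge of G. Contracting each set to a single vertex therefore yields K_{4} as a minor, and since treewidth is minor-monotone, tw(G) ≥ tw(K_{4}) = 3. The upper and lower bounds meet at 3, so that is the treewidth.

3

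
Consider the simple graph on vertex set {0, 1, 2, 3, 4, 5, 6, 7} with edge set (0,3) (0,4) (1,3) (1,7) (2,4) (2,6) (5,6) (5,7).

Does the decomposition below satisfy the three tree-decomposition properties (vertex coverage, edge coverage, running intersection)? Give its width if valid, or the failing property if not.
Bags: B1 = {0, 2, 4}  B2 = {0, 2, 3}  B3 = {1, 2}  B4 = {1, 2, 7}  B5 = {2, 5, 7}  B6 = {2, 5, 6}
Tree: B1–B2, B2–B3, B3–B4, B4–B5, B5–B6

No — edge (3,1) lies in no bag.

A tree decomposition must satisfy three properties: every vertex lies in some bag; for every edge, both endpoints lie together in some bag; and for every vertex, the bags containing it form a connected subtree. Here edge (3,1) lies in no bag, so the decomposition is invalid.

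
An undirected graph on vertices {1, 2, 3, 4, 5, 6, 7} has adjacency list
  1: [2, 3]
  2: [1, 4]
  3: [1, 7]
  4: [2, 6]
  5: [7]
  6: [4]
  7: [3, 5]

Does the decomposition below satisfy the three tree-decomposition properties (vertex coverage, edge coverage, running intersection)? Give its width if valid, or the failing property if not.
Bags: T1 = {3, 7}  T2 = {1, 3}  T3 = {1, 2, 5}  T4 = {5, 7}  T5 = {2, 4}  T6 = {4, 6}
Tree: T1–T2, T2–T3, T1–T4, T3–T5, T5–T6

No — bags containing vertex 5 are not connected in the tree.

A tree decomposition must satisfy three properties: every vertex lies in some bag; for every edge, both endpoints lie together in some bag; and for every vertex, the bags containing it form a connected subtree. Here bags containing vertex 5 are not connected in the tree, so the decomposition is invalid.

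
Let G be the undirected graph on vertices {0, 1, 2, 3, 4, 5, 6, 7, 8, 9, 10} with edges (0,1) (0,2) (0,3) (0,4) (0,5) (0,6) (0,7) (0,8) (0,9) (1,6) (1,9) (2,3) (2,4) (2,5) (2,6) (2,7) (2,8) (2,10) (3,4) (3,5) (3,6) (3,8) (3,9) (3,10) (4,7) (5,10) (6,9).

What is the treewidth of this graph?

A width-3 tree decomposition is:
Bags: B1 = {0, 2, 3, 6}  B2 = {0, 2, 3, 4}  B3 = {0, 3, 6, 9}  B4 = {0, 2, 3, 5}  B5 = {0, 2, 4, 7}  B6 = {2, 3, 5, 10}  B7 = {0, 2, 3, 8}  B8 = {0, 1, 6, 9}
Tree: B1–B2, B1–B3, B1–B4, B2–B5, B4–B6, B1–B7, B3–B8
Every bag has size at most 4, so the width is 4 − 1 = 3 and tw(G) ≤ 3. Conversely, {0, 1, 6, 9} is a clique of size 4, and the vertices of any clique must share a bag in every tree decomposition; so some bag has ≥ 4 vertices and tw(G) ≥ 3. Hence tw(G) = 3 exactly.

3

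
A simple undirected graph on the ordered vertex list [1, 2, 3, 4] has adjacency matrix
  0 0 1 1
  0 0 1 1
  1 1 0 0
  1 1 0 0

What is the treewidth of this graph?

A width-2 tree decomposition is:
Bags: B1 = {1, 3, 4}  B2 = {2, 3, 4}
Tree: B1–B2
Every bag has size at most 3, so the width is 3 − 1 = 2 and tw(G) ≤ 2. The edges 4–1–3–2–4 form a cycle, so G is not a tree and its treewidth is at least 2. The upper and lower bounds meet at 2, so that is the treewidth.

2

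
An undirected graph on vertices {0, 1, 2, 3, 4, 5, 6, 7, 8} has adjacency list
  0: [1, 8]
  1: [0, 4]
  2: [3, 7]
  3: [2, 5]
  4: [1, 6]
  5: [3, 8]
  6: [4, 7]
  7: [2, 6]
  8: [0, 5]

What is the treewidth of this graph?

A width-2 tree decomposition is:
Bags: B1 = {1, 4, 6}  B2 = {1, 6, 7}  B3 = {1, 2, 7}  B4 = {1, 2, 3}  B5 = {1, 3, 5}  B6 = {1, 5, 8}  B7 = {0, 1, 8}
Tree: B1–B2, B2–B3, B3–B4, B4–B5, B5–B6, B6–B7
Every bag has size at most 3, so the width is 3 − 1 = 2 and tw(G) ≤ 2. Since 1–4–6–7–2–3–5–8–0–1 is a cycle in G, G is not acyclic. Forests are exactly the graphs of treewidth ≤ 1, so tw(G) ≥ 2. Therefore the treewidth is 2.

2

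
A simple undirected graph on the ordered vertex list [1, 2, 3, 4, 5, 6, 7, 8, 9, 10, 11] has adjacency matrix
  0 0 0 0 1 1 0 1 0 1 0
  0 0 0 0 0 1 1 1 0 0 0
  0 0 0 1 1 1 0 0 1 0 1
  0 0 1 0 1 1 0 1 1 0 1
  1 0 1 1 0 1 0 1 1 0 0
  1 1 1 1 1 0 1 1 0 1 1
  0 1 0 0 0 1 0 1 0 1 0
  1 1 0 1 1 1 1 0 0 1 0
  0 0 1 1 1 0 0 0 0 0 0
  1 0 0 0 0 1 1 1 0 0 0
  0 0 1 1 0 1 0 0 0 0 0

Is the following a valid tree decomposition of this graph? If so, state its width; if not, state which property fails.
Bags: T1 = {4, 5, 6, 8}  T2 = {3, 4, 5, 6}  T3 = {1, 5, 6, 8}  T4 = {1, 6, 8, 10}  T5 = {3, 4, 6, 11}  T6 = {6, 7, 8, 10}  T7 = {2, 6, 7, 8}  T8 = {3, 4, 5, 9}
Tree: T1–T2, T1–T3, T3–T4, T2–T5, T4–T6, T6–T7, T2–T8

Yes; width 3.

Every vertex of G appears in some bag (union = {1, 2, 3, 4, 5, 6, 7, 8, 9, 10, 11}); every edge is covered by a bag; and for each vertex v the set of bags containing v is connected in the bag tree. The decomposition is therefore valid. The largest bag has 4 vertices, so the width is 3.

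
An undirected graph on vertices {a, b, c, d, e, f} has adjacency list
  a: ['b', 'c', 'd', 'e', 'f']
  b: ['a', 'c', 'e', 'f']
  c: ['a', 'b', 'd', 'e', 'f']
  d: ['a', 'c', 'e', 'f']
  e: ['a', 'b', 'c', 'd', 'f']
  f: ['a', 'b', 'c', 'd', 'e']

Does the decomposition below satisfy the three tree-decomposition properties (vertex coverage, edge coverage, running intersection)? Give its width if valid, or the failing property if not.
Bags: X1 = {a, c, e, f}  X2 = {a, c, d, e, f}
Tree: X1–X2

A tree decomposition must satisfy three properties: every vertex lies in some bag; for every edge, both endpoints lie together in some bag; and for every vertex, the bags containing it form a connected subtree. Here vertex b appears in no bag, so the decomposition is invalid.

No — vertex b appears in no bag.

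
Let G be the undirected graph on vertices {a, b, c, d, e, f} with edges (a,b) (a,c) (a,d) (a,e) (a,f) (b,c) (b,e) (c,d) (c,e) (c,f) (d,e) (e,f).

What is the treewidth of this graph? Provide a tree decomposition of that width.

The largest bag has 4 vertices, giving width 3; this decomposition certifies tw(G) ≤ 3. For the lower bound, the 4 vertices {a, c, d, e} are pairwise adjacent, and any tree decomposition puts a clique entirely inside one bag — forcing width ≥ 3. Hence tw(G) = 3 exactly.

Treewidth 3.
One such decomposition:
Bags: B1 = {a, c, d, e}  B2 = {a, b, c, e}  B3 = {a, c, e, f}
Tree: B1–B2, B2–B3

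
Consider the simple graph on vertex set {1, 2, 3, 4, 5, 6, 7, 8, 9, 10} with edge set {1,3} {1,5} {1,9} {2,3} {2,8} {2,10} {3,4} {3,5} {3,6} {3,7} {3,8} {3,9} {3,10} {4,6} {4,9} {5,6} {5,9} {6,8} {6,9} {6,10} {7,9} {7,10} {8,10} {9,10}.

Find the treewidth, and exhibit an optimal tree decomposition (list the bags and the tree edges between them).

Treewidth 3.
Bags: B1 = {3, 7, 9, 10}  B2 = {3, 6, 9, 10}  B3 = {3, 6, 8, 10}  B4 = {3, 4, 6, 9}  B5 = {3, 5, 6, 9}  B6 = {1, 3, 5, 9}  B7 = {2, 3, 8, 10}
Tree: B1–B2, B2–B3, B2–B4, B4–B5, B5–B6, B3–B7

The largest bag has 4 vertices, giving width 3; this decomposition certifies tw(G) ≤ 3. Conversely, {2, 3, 8, 10} is a clique of size 4, and the vertices of any clique must share a bag in every tree decomposition; so some bag has ≥ 4 vertices and tw(G) ≥ 3. The upper and lower bounds meet at 3, so that is the treewidth.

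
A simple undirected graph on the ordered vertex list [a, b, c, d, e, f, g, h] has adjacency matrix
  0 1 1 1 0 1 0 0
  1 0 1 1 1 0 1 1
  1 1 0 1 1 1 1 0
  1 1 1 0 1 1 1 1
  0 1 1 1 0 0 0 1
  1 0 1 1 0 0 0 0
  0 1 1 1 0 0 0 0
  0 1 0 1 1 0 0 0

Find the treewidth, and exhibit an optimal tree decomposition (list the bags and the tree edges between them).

The largest bag has 4 vertices, giving width 3; this decomposition certifies tw(G) ≤ 3. On the other hand G contains the 4-clique {a, c, d, f}. A clique must lie in a single bag of any decomposition, so no decomposition can have width below 3. Combining the bounds, tw(G) = 3.

Treewidth 3.
One optimal decomposition is:
Bags: B1 = {b, d, e, h}  B2 = {b, c, d, e}  B3 = {a, b, c, d}  B4 = {a, c, d, f}  B5 = {b, c, d, g}
Tree: B1–B2, B2–B3, B3–B4, B3–B5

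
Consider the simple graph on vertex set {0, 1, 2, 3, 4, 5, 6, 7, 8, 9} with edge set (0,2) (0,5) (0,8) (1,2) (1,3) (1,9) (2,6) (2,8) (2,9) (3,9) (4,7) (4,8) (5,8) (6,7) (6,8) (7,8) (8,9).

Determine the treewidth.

A width-2 tree decomposition is:
Bags: B1 = {2, 8, 9}  B2 = {1, 2, 9}  B3 = {2, 6, 8}  B4 = {0, 2, 8}  B5 = {6, 7, 8}  B6 = {0, 5, 8}  B7 = {1, 3, 9}  B8 = {4, 7, 8}
Tree: B1–B2, B1–B3, B3–B4, B3–B5, B4–B6, B2–B7, B5–B8
The largest bag has 3 vertices, giving width 2; this decomposition certifies tw(G) ≤ 2. On the other hand G contains the 3-clique {0, 2, 8}. A clique must lie in a single bag of any decomposition, so no decomposition can have width below 2. Combining the bounds, tw(G) = 2.

2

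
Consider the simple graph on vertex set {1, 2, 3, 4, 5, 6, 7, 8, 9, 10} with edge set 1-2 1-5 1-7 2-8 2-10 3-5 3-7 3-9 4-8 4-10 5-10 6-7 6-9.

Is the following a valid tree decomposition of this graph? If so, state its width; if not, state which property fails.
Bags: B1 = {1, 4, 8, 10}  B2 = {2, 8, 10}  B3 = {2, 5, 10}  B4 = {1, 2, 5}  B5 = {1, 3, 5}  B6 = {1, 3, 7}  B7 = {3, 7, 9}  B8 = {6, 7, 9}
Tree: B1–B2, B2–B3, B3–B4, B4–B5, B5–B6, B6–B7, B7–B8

A tree decomposition must satisfy three properties: every vertex lies in some bag; for every edge, both endpoints lie together in some bag; and for every vertex, the bags containing it form a connected subtree. Here bags containing vertex 1 are not connected in the tree, so the decomposition is invalid.

No — bags containing vertex 1 are not connected in the tree.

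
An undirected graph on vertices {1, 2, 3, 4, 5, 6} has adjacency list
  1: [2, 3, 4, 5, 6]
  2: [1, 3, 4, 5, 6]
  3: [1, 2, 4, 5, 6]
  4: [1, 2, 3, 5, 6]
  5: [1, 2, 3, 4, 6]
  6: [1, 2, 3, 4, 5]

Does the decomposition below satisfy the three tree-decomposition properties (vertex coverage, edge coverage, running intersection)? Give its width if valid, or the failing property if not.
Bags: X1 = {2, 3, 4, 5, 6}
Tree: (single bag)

No — vertex 1 appears in no bag.

A tree decomposition must satisfy three properties: every vertex lies in some bag; for every edge, both endpoints lie together in some bag; and for every vertex, the bags containing it form a connected subtree. Here vertex 1 appears in no bag, so the decomposition is invalid.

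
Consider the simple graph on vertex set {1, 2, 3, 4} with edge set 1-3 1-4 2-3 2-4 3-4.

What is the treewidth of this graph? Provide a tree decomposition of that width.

Each bag holds 3 vertices, so the decomposition has width 2, which upper-bounds the treewidth. On the other hand G contains the 3-clique {1, 3, 4}. A clique must lie in a single bag of any decomposition, so no decomposition can have width below 2. Therefore the treewidth is 2.

Treewidth 2.
One optimal decomposition is:
Bags: B1 = {2, 3, 4}  B2 = {1, 3, 4}
Tree: B1–B2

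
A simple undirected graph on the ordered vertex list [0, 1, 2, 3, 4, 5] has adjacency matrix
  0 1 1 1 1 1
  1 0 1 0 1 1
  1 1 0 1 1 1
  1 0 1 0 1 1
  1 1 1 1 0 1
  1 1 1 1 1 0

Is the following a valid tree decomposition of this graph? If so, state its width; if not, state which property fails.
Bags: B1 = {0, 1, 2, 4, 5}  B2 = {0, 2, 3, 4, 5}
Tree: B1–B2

Vertex coverage: the bags together contain {0, 1, 2, 3, 4, 5}, the full vertex set. Edge coverage: each edge of G has both endpoints in at least one bag. Running intersection: for every vertex, the bags containing it form a connected subtree. All three properties hold, so this is a valid tree decomposition of width max|bag| − 1 = 4, and hence tw(G) ≤ 4.

Yes; width 4.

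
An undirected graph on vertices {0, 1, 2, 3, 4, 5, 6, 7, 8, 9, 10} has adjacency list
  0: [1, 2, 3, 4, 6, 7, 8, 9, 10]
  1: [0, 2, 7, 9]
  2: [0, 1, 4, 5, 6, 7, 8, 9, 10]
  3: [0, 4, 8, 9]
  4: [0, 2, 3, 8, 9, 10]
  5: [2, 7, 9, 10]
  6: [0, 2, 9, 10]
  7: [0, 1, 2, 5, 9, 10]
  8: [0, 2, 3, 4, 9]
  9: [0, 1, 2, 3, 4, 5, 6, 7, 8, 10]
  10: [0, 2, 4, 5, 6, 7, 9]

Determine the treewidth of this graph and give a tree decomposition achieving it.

Treewidth 4.
Bags: B1 = {0, 2, 4, 9, 10}  B2 = {0, 2, 7, 9, 10}  B3 = {0, 2, 4, 8, 9}  B4 = {2, 5, 7, 9, 10}  B5 = {0, 2, 6, 9, 10}  B6 = {0, 3, 4, 8, 9}  B7 = {0, 1, 2, 7, 9}
Tree: B1–B2, B1–B3, B2–B4, B1–B5, B3–B6, B2–B7

The largest bag has 5 vertices, giving width 4; this decomposition certifies tw(G) ≤ 4. Conversely, {0, 2, 4, 8, 9} is a clique of size 5, and the vertices of any clique must share a bag in every tree decomposition; so some bag has ≥ 5 vertices and tw(G) ≥ 4. The upper and lower bounds meet at 4, so that is the treewidth.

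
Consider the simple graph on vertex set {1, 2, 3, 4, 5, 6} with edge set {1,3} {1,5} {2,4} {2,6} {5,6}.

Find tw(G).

1

A width-1 tree decomposition is:
Bags: B1 = {2, 4}  B2 = {2, 6}  B3 = {5, 6}  B4 = {1, 5}  B5 = {1, 3}
Tree: B1–B2, B2–B3, B3–B4, B4–B5
The largest bag has 2 vertices, giving width 1; this decomposition certifies tw(G) ≤ 1. Since G has at least one edge (e.g. 4–2), it is not an edgeless graph, so tw(G) ≥ 1. Combining the bounds, tw(G) = 1.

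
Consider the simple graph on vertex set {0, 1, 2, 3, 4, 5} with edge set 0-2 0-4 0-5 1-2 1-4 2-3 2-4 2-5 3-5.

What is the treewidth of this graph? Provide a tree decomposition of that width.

The largest bag has 3 vertices, giving width 2; this decomposition certifies tw(G) ≤ 2. On the other hand G contains the 3-clique {0, 2, 4}. A clique must lie in a single bag of any decomposition, so no decomposition can have width below 2. Hence tw(G) = 2 exactly.

Treewidth 2.
One optimal decomposition is:
Bags: B1 = {2, 3, 5}  B2 = {0, 2, 5}  B3 = {0, 2, 4}  B4 = {1, 2, 4}
Tree: B1–B2, B2–B3, B3–B4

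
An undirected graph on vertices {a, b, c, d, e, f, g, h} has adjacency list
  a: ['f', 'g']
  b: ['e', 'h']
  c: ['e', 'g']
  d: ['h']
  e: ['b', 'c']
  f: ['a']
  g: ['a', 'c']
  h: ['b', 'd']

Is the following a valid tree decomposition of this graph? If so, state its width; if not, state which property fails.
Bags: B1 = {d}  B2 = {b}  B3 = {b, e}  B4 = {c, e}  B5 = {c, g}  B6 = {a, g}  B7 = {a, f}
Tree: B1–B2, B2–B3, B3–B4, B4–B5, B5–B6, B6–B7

No — vertex h appears in no bag.

A tree decomposition must satisfy three properties: every vertex lies in some bag; for every edge, both endpoints lie together in some bag; and for every vertex, the bags containing it form a connected subtree. Here vertex h appears in no bag, so the decomposition is invalid.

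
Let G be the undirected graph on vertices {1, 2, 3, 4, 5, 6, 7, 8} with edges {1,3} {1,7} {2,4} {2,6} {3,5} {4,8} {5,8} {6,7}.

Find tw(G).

2

A width-2 tree decomposition is:
Bags: B1 = {1, 3, 7}  B2 = {3, 5, 7}  B3 = {5, 7, 8}  B4 = {4, 7, 8}  B5 = {2, 4, 7}  B6 = {2, 6, 7}
Tree: B1–B2, B2–B3, B3–B4, B4–B5, B5–B6
Each bag holds 3 vertices, so the decomposition has width 2, which upper-bounds the treewidth. Since 7–1–3–5–8–4–2–6–7 is a cycle in G, G is not acyclic. Forests are exactly the graphs of treewidth ≤ 1, so tw(G) ≥ 2. The upper and lower bounds meet at 2, so that is the treewidth.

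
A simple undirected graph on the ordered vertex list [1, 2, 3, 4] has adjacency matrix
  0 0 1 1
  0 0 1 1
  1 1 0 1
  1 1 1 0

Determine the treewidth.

A width-2 tree decomposition is:
Bags: B1 = {2, 3, 4}  B2 = {1, 3, 4}
Tree: B1–B2
Each bag holds 3 vertices, so the decomposition has width 2, which upper-bounds the treewidth. On the other hand G contains the 3-clique {1, 3, 4}. A clique must lie in a single bag of any decomposition, so no decomposition can have width below 2. Hence tw(G) = 2 exactly.

2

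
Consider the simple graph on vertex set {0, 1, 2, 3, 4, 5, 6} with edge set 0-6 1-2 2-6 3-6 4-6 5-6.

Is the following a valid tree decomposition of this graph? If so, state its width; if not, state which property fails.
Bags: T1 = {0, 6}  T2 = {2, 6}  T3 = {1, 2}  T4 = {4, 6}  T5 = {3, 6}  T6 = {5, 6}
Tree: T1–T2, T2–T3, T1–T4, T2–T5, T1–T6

Yes; width 1.

Vertex coverage: the bags together contain {0, 1, 2, 3, 4, 5, 6}, the full vertex set. Edge coverage: each edge of G has both endpoints in at least one bag. Running intersection: for every vertex, the bags containing it form a connected subtree. All three properties hold, so this is a valid tree decomposition of width max|bag| − 1 = 1, and hence tw(G) ≤ 1.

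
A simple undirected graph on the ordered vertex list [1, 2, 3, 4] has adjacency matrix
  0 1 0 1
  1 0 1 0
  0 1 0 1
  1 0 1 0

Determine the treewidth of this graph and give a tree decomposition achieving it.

Each bag holds 3 vertices, so the decomposition has width 2, which upper-bounds the treewidth. For the lower bound, G contains the cycle 2–1–4–3–2, so G is not a forest; only forests have treewidth ≤ 1, hence tw(G) ≥ 2. Hence tw(G) = 2 exactly.

Treewidth 2.
One such decomposition:
Bags: B1 = {1, 2, 4}  B2 = {2, 3, 4}
Tree: B1–B2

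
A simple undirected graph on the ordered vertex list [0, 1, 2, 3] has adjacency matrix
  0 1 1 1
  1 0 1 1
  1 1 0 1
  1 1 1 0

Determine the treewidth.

3

A width-3 tree decomposition is:
Bags: B1 = {0, 1, 2, 3}
Tree: (single bag)
With just one bag of size 4, the width is 4 − 1 = 3, so tw(G) ≤ 3. For the lower bound, the 4 vertices {0, 1, 2, 3} are pairwise adjacent, and any tree decomposition puts a clique entirely inside one bag — forcing width ≥ 3. Combining the bounds, tw(G) = 3.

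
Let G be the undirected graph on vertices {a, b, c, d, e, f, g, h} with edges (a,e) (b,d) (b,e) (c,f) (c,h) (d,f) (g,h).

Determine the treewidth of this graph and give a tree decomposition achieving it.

Treewidth 1.
Bags: B1 = {g, h}  B2 = {c, h}  B3 = {c, f}  B4 = {d, f}  B5 = {b, d}  B6 = {b, e}  B7 = {a, e}
Tree: B1–B2, B2–B3, B3–B4, B4–B5, B5–B6, B6–B7

Every bag has size at most 2, so the width is 2 − 1 = 1 and tw(G) ≤ 1. Any graph with an edge has treewidth ≥ 1, and G has the edge g–h. Therefore the treewidth is 1.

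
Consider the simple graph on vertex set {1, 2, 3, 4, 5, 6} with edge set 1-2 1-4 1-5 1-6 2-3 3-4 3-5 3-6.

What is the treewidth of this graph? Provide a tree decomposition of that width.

Each bag holds 3 vertices, so the decomposition has width 2, which upper-bounds the treewidth. The edges 6–1–4–3–6 form a cycle, so G is not a tree and its treewidth is at least 2. The upper and lower bounds meet at 2, so that is the treewidth.

Treewidth 2.
Bags: B1 = {1, 3, 6}  B2 = {1, 3, 4}  B3 = {1, 2, 3}  B4 = {1, 3, 5}
Tree: B1–B2, B2–B3, B3–B4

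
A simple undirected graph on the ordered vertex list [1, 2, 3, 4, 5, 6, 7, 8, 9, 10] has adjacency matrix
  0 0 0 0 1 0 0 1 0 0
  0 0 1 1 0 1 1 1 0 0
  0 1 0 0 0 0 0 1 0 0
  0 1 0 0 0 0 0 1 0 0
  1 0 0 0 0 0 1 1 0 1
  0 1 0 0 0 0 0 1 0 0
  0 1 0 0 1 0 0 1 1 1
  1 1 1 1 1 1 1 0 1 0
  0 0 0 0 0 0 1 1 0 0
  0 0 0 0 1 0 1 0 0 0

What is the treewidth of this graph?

2

A width-2 tree decomposition is:
Bags: B1 = {2, 6, 8}  B2 = {2, 7, 8}  B3 = {5, 7, 8}  B4 = {2, 3, 8}  B5 = {5, 7, 10}  B6 = {7, 8, 9}  B7 = {1, 5, 8}  B8 = {2, 4, 8}
Tree: B1–B2, B2–B3, B1–B4, B3–B5, B3–B6, B3–B7, B1–B8
Every bag has size at most 3, so the width is 3 − 1 = 2 and tw(G) ≤ 2. Conversely, {1, 5, 8} is a clique of size 3, and the vertices of any clique must share a bag in every tree decomposition; so some bag has ≥ 3 vertices and tw(G) ≥ 2. Combining the bounds, tw(G) = 2.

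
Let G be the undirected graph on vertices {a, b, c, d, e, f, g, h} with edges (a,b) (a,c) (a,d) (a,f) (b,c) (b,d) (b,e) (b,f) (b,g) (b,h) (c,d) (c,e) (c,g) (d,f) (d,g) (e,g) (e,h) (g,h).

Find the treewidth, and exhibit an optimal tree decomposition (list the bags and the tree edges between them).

Treewidth 3.
One such decomposition:
Bags: B1 = {a, b, d, f}  B2 = {a, b, c, d}  B3 = {b, c, d, g}  B4 = {b, c, e, g}  B5 = {b, e, g, h}
Tree: B1–B2, B2–B3, B3–B4, B4–B5

The largest bag has 4 vertices, giving width 3; this decomposition certifies tw(G) ≤ 3. On the other hand G contains the 4-clique {b, c, d, g}. A clique must lie in a single bag of any decomposition, so no decomposition can have width below 3. Combining the bounds, tw(G) = 3.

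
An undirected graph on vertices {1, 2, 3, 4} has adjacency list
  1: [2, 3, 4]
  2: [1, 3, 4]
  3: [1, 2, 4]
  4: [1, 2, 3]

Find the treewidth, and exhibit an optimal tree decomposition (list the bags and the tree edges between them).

A single bag containing all 4 vertices is trivially a valid decomposition of width 3. Conversely, {1, 2, 3, 4} is a clique of size 4, and the vertices of any clique must share a bag in every tree decomposition; so some bag has ≥ 4 vertices and tw(G) ≥ 3. Therefore the treewidth is 3.

Treewidth 3.
One such decomposition:
Bags: B1 = {1, 2, 3, 4}
Tree: (single bag)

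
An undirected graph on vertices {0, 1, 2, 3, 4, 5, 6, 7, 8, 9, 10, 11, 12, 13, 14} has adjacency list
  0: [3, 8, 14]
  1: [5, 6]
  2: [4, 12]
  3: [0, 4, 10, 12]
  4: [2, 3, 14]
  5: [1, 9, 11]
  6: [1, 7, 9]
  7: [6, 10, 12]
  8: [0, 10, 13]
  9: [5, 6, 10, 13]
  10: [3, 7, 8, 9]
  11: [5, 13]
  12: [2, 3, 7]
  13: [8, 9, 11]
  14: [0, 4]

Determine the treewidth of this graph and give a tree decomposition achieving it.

The largest bag has 4 vertices, giving width 3; this decomposition certifies tw(G) ≤ 3. For the lower bound: the 4 vertex sets {2,4,14}, {12}, {3}, {0,7,8,10} are disjoint, each induces a connected subgraph, and every pair is joined by at least one edge of G. Contracting each set to a single vertex therefore yields K_{4} as a minor, and since treewidth is minor-monotone, tw(G) ≥ tw(K_{4}) = 3. Therefore the treewidth is 3.

Treewidth 3.
One optimal decomposition is:
Bags: B1 = {2, 4, 12, 14}  B2 = {3, 4, 12, 14}  B3 = {0, 3, 12, 14}  B4 = {0, 3, 7, 12}  B5 = {0, 3, 7, 10}  B6 = {0, 7, 8, 10}  B7 = {6, 7, 8, 10}  B8 = {6, 8, 9, 10}  B9 = {6, 8, 9, 13}  B10 = {1, 6, 9, 13}  B11 = {1, 5, 9, 13}  B12 = {1, 5, 11, 13}
Tree: B1–B2, B2–B3, B3–B4, B4–B5, B5–B6, B6–B7, B7–B8, B8–B9, B9–B10, B10–B11, B11–B12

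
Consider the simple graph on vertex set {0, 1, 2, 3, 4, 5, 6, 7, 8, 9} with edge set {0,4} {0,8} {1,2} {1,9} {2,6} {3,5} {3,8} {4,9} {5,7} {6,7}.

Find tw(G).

2

A width-2 tree decomposition is:
Bags: B1 = {1, 2, 9}  B2 = {2, 4, 9}  B3 = {0, 2, 4}  B4 = {0, 2, 8}  B5 = {2, 3, 8}  B6 = {2, 3, 5}  B7 = {2, 5, 7}  B8 = {2, 6, 7}
Tree: B1–B2, B2–B3, B3–B4, B4–B5, B5–B6, B6–B7, B7–B8
Each bag holds 3 vertices, so the decomposition has width 2, which upper-bounds the treewidth. Since 2–1–9–4–0–8–3–5–7–6–2 is a cycle in G, G is not acyclic. Forests are exactly the graphs of treewidth ≤ 1, so tw(G) ≥ 2. Hence tw(G) = 2 exactly.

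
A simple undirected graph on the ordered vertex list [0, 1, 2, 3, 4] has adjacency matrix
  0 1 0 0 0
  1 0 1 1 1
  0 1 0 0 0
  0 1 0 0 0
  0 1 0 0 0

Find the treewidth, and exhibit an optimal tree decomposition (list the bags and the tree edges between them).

The largest bag has 2 vertices, giving width 1; this decomposition certifies tw(G) ≤ 1. Since G has at least one edge (e.g. 0–1), it is not an edgeless graph, so tw(G) ≥ 1. Hence tw(G) = 1 exactly.

Treewidth 1.
One such decomposition:
Bags: B1 = {0, 1}  B2 = {1, 4}  B3 = {1, 3}  B4 = {1, 2}
Tree: B1–B2, B2–B3, B3–B4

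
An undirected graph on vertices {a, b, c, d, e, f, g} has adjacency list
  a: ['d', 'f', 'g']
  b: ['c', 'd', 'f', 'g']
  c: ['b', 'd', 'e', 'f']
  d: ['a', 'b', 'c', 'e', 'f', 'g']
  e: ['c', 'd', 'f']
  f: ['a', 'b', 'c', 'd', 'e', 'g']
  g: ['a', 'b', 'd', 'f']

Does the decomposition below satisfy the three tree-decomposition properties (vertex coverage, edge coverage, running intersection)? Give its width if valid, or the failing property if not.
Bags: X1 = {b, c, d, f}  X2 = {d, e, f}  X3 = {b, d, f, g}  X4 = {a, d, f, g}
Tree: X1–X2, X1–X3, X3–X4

A tree decomposition must satisfy three properties: every vertex lies in some bag; for every edge, both endpoints lie together in some bag; and for every vertex, the bags containing it form a connected subtree. Here edge (c,e) lies in no bag, so the decomposition is invalid.

No — edge (c,e) lies in no bag.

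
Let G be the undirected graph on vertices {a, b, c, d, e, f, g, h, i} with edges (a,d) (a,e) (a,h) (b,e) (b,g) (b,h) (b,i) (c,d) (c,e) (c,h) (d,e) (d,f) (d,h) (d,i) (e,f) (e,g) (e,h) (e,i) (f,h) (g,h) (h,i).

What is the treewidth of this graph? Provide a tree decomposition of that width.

Treewidth 3.
Bags: B1 = {a, d, e, h}  B2 = {d, e, h, i}  B3 = {b, e, h, i}  B4 = {d, e, f, h}  B5 = {c, d, e, h}  B6 = {b, e, g, h}
Tree: B1–B2, B2–B3, B1–B4, B2–B5, B3–B6

The largest bag has 4 vertices, giving width 3; this decomposition certifies tw(G) ≤ 3. Conversely, {d, e, f, h} is a clique of size 4, and the vertices of any clique must share a bag in every tree decomposition; so some bag has ≥ 4 vertices and tw(G) ≥ 3. Combining the bounds, tw(G) = 3.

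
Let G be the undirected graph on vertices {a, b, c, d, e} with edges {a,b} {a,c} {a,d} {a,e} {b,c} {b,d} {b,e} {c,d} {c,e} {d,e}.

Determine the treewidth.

4

A width-4 tree decomposition is:
Bags: B1 = {a, b, c, d, e}
Tree: (single bag)
A single bag containing all 5 vertices is trivially a valid decomposition of width 4. Conversely, {a, b, c, d, e} is a clique of size 5, and the vertices of any clique must share a bag in every tree decomposition; so some bag has ≥ 5 vertices and tw(G) ≥ 4. The upper and lower bounds meet at 4, so that is the treewidth.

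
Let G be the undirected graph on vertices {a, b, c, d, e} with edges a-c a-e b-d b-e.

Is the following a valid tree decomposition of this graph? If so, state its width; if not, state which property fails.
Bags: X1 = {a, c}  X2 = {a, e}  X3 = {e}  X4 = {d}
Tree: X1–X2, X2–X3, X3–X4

A tree decomposition must satisfy three properties: every vertex lies in some bag; for every edge, both endpoints lie together in some bag; and for every vertex, the bags containing it form a connected subtree. Here vertex b appears in no bag, so the decomposition is invalid.

No — vertex b appears in no bag.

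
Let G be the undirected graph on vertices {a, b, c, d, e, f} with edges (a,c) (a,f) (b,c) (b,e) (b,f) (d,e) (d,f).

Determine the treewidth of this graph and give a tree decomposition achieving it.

Treewidth 2.
One such decomposition:
Bags: B1 = {d, e, f}  B2 = {b, e, f}  B3 = {a, b, f}  B4 = {a, b, c}
Tree: B1–B2, B2–B3, B3–B4

Every bag has size at most 3, so the width is 3 − 1 = 2 and tw(G) ≤ 2. Since d–e–b–f–d is a cycle in G, G is not acyclic. Forests are exactly the graphs of treewidth ≤ 1, so tw(G) ≥ 2. Hence tw(G) = 2 exactly.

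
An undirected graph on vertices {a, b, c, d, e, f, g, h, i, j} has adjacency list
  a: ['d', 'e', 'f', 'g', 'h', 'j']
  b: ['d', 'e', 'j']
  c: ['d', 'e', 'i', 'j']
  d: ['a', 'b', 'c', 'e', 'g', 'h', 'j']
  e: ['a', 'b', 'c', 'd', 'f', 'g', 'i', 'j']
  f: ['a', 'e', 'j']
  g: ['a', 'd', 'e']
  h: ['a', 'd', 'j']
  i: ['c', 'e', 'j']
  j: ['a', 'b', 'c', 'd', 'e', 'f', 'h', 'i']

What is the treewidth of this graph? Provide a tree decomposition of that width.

Treewidth 3.
One such decomposition:
Bags: B1 = {a, d, e, j}  B2 = {c, d, e, j}  B3 = {a, d, e, g}  B4 = {c, e, i, j}  B5 = {a, d, h, j}  B6 = {b, d, e, j}  B7 = {a, e, f, j}
Tree: B1–B2, B1–B3, B2–B4, B1–B5, B2–B6, B1–B7

Every bag has size at most 4, so the width is 4 − 1 = 3 and tw(G) ≤ 3. For the lower bound, the 4 vertices {a, d, e, g} are pairwise adjacent, and any tree decomposition puts a clique entirely inside one bag — forcing width ≥ 3. Hence tw(G) = 3 exactly.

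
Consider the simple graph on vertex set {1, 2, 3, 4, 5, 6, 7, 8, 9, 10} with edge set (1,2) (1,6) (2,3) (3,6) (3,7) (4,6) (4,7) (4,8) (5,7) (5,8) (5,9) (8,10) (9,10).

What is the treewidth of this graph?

A width-2 tree decomposition is:
Bags: B1 = {1, 2, 3}  B2 = {1, 3, 6}  B3 = {3, 6, 7}  B4 = {4, 6, 7}  B5 = {4, 5, 7}  B6 = {4, 5, 8}  B7 = {5, 8, 9}  B8 = {8, 9, 10}
Tree: B1–B2, B2–B3, B3–B4, B4–B5, B5–B6, B6–B7, B7–B8
The largest bag has 3 vertices, giving width 2; this decomposition certifies tw(G) ≤ 2. For the lower bound, G contains the cycle 2–1–6–3–2, so G is not a forest; only forests have treewidth ≤ 1, hence tw(G) ≥ 2. Hence tw(G) = 2 exactly.

2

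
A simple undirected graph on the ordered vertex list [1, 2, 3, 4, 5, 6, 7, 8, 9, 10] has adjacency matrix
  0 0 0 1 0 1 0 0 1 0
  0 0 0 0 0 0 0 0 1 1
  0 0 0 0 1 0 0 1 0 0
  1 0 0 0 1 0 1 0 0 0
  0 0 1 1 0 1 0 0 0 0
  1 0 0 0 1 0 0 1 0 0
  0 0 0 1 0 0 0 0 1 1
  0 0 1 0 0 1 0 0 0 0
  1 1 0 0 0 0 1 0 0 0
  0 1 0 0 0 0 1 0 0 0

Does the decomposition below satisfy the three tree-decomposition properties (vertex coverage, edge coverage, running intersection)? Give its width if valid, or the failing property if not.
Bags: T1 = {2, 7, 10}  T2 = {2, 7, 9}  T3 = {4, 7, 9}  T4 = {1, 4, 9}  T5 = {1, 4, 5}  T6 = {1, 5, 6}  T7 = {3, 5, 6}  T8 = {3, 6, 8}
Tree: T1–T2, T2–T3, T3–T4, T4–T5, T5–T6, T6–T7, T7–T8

Vertex coverage: the bags together contain {1, 2, 3, 4, 5, 6, 7, 8, 9, 10}, the full vertex set. Edge coverage: each edge of G has both endpoints in at least one bag. Running intersection: for every vertex, the bags containing it form a connected subtree. All three properties hold, so this is a valid tree decomposition of width max|bag| − 1 = 2, and hence tw(G) ≤ 2.

Yes; width 2.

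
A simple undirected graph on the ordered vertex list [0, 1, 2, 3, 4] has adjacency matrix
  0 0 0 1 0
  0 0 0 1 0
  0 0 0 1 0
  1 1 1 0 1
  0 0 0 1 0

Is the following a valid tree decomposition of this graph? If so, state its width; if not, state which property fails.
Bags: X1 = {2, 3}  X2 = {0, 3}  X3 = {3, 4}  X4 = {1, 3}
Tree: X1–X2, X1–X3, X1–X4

Yes; width 1.

Every vertex of G appears in some bag (union = {0, 1, 2, 3, 4}); every edge is covered by a bag; and for each vertex v the set of bags containing v is connected in the bag tree. The decomposition is therefore valid. The largest bag has 2 vertices, so the width is 1.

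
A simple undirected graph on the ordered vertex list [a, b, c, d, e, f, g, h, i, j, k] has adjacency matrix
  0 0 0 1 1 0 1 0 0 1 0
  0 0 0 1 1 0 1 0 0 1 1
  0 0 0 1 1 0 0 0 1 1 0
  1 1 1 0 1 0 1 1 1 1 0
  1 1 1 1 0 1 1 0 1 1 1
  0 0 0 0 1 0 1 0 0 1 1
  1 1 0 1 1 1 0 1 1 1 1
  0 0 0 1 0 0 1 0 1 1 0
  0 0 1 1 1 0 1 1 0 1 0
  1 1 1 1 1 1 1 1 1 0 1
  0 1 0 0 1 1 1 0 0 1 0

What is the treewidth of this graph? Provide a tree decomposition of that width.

Each bag holds 5 vertices, so the decomposition has width 4, which upper-bounds the treewidth. On the other hand G contains the 5-clique {a, d, e, g, j}. A clique must lie in a single bag of any decomposition, so no decomposition can have width below 4. Therefore the treewidth is 4.

Treewidth 4.
One optimal decomposition is:
Bags: B1 = {d, e, g, i, j}  B2 = {c, d, e, i, j}  B3 = {a, d, e, g, j}  B4 = {b, d, e, g, j}  B5 = {b, e, g, j, k}  B6 = {e, f, g, j, k}  B7 = {d, g, h, i, j}
Tree: B1–B2, B1–B3, B1–B4, B4–B5, B5–B6, B1–B7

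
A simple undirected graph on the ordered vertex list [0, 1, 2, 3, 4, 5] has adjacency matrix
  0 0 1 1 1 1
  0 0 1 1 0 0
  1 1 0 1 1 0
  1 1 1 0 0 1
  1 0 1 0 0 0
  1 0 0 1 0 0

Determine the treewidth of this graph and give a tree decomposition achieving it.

Treewidth 2.
One optimal decomposition is:
Bags: B1 = {1, 2, 3}  B2 = {0, 2, 3}  B3 = {0, 3, 5}  B4 = {0, 2, 4}
Tree: B1–B2, B2–B3, B2–B4

The largest bag has 3 vertices, giving width 2; this decomposition certifies tw(G) ≤ 2. For the lower bound, the 3 vertices {0, 2, 3} are pairwise adjacent, and any tree decomposition puts a clique entirely inside one bag — forcing width ≥ 2. The upper and lower bounds meet at 2, so that is the treewidth.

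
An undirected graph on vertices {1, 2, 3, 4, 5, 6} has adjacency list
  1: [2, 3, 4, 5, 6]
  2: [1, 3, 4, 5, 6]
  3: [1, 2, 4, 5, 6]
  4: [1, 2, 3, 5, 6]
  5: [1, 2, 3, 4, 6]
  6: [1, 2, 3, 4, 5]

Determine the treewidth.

A width-5 tree decomposition is:
Bags: B1 = {1, 2, 3, 4, 5, 6}
Tree: (single bag)
A single bag containing all 6 vertices is trivially a valid decomposition of width 5. On the other hand G contains the 6-clique {1, 2, 3, 4, 5, 6}. A clique must lie in a single bag of any decomposition, so no decomposition can have width below 5. Combining the bounds, tw(G) = 5.

5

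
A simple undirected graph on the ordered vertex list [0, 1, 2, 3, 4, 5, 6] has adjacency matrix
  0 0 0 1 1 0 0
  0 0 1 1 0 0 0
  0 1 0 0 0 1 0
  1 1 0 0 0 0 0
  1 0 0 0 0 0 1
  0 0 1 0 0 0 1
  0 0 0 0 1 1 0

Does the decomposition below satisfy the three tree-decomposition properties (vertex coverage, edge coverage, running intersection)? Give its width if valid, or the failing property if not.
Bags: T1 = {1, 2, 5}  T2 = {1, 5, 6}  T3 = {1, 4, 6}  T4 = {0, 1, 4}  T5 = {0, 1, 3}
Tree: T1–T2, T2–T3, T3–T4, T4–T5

Yes; width 2.

Vertex coverage: the bags together contain {0, 1, 2, 3, 4, 5, 6}, the full vertex set. Edge coverage: each edge of G has both endpoints in at least one bag. Running intersection: for every vertex, the bags containing it form a connected subtree. All three properties hold, so this is a valid tree decomposition of width max|bag| − 1 = 2, and hence tw(G) ≤ 2.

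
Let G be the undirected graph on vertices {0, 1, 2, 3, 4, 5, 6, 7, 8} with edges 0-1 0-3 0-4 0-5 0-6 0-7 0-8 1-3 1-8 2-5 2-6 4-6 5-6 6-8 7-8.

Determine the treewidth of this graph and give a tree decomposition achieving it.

The largest bag has 3 vertices, giving width 2; this decomposition certifies tw(G) ≤ 2. For the lower bound, the 3 vertices {0, 1, 8} are pairwise adjacent, and any tree decomposition puts a clique entirely inside one bag — forcing width ≥ 2. Therefore the treewidth is 2.

Treewidth 2.
One such decomposition:
Bags: B1 = {0, 6, 8}  B2 = {0, 1, 8}  B3 = {0, 4, 6}  B4 = {0, 7, 8}  B5 = {0, 5, 6}  B6 = {2, 5, 6}  B7 = {0, 1, 3}
Tree: B1–B2, B1–B3, B1–B4, B1–B5, B5–B6, B2–B7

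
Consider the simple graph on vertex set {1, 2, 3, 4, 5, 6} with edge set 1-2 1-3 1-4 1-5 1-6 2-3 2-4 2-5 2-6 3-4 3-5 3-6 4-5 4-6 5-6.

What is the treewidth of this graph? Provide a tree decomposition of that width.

A single bag containing all 6 vertices is trivially a valid decomposition of width 5. On the other hand G contains the 6-clique {1, 2, 3, 4, 5, 6}. A clique must lie in a single bag of any decomposition, so no decomposition can have width below 5. Combining the bounds, tw(G) = 5.

Treewidth 5.
One such decomposition:
Bags: B1 = {1, 2, 3, 4, 5, 6}
Tree: (single bag)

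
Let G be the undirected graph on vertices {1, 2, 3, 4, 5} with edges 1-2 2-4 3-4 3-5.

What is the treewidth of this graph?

1

A width-1 tree decomposition is:
Bags: B1 = {3, 5}  B2 = {3, 4}  B3 = {2, 4}  B4 = {1, 2}
Tree: B1–B2, B2–B3, B3–B4
Each bag holds 2 vertices, so the decomposition has width 1, which upper-bounds the treewidth. Since G has at least one edge (e.g. 5–3), it is not an edgeless graph, so tw(G) ≥ 1. Hence tw(G) = 1 exactly.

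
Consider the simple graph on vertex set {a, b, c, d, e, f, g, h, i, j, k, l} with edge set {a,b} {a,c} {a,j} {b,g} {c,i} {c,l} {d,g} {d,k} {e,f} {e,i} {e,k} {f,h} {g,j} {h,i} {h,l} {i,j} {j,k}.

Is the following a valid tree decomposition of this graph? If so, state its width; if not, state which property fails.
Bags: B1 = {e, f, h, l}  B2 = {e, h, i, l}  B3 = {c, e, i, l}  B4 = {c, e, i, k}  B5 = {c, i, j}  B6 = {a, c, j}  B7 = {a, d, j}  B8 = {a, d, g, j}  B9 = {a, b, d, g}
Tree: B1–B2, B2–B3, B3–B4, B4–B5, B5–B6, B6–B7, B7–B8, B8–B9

A tree decomposition must satisfy three properties: every vertex lies in some bag; for every edge, both endpoints lie together in some bag; and for every vertex, the bags containing it form a connected subtree. Here edge (k,j) lies in no bag, so the decomposition is invalid.

No — edge (k,j) lies in no bag.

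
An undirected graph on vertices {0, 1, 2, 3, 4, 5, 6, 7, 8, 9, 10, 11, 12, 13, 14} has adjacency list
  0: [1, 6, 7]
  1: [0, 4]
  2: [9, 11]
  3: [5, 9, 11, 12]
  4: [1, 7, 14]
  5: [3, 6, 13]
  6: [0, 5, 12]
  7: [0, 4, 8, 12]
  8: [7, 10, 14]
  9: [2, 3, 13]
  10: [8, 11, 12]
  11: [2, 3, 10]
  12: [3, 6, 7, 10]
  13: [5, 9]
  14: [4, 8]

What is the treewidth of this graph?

3

A width-3 tree decomposition is:
Bags: B1 = {1, 4, 8, 14}  B2 = {1, 4, 7, 8}  B3 = {0, 1, 7, 8}  B4 = {0, 7, 8, 10}  B5 = {0, 7, 10, 12}  B6 = {0, 6, 10, 12}  B7 = {6, 10, 11, 12}  B8 = {3, 6, 11, 12}  B9 = {3, 5, 6, 11}  B10 = {2, 3, 5, 11}  B11 = {2, 3, 5, 9}  B12 = {2, 5, 9, 13}
Tree: B1–B2, B2–B3, B3–B4, B4–B5, B5–B6, B6–B7, B7–B8, B8–B9, B9–B10, B10–B11, B11–B12
Each bag holds 4 vertices, so the decomposition has width 3, which upper-bounds the treewidth. For the lower bound: the 4 vertex sets {1,4,14}, {8}, {7}, {0,6,10,12} are disjoint, each induces a connected subgraph, and every pair is joined by at least one edge of G. Contracting each set to a single vertex therefore yields K_{4} as a minor, and since treewidth is minor-monotone, tw(G) ≥ tw(K_{4}) = 3. Combining the bounds, tw(G) = 3.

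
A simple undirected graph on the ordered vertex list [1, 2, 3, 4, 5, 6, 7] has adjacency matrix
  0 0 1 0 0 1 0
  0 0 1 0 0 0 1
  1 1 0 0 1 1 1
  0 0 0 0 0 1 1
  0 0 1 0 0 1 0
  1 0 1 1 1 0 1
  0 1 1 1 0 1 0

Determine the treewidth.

A width-2 tree decomposition is:
Bags: B1 = {3, 6, 7}  B2 = {3, 5, 6}  B3 = {2, 3, 7}  B4 = {1, 3, 6}  B5 = {4, 6, 7}
Tree: B1–B2, B1–B3, B1–B4, B1–B5
Every bag has size at most 3, so the width is 3 − 1 = 2 and tw(G) ≤ 2. On the other hand G contains the 3-clique {2, 3, 7}. A clique must lie in a single bag of any decomposition, so no decomposition can have width below 2. Therefore the treewidth is 2.

2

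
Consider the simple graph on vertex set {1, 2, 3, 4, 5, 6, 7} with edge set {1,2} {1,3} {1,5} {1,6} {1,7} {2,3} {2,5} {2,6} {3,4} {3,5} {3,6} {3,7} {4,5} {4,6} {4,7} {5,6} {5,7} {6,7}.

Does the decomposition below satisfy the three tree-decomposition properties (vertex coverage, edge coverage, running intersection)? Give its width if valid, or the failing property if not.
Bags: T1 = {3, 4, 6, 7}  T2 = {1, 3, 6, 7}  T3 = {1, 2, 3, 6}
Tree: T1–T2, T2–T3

A tree decomposition must satisfy three properties: every vertex lies in some bag; for every edge, both endpoints lie together in some bag; and for every vertex, the bags containing it form a connected subtree. Here vertex 5 appears in no bag, so the decomposition is invalid.

No — vertex 5 appears in no bag.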